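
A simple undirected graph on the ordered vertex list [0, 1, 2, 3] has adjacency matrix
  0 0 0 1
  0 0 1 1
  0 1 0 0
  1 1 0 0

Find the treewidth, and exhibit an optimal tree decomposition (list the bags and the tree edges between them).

Treewidth 1.
One such decomposition:
Bags: B1 = {1, 2}  B2 = {1, 3}  B3 = {0, 3}
Tree: B1–B2, B2–B3

The largest bag has 2 vertices, giving width 1; this decomposition certifies tw(G) ≤ 1. Since G has at least one edge (e.g. 2–1), it is not an edgeless graph, so tw(G) ≥ 1. Combining the bounds, tw(G) = 1.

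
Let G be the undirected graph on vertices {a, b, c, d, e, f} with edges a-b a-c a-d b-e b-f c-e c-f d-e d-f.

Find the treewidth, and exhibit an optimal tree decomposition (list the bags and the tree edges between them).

Each bag holds 4 vertices, so the decomposition has width 3, which upper-bounds the treewidth. For the lower bound: the 4 vertex sets {c,e}, {b,f}, {a}, {d} are disjoint, each induces a connected subgraph, and every pair is joined by at least one edge of G. Contracting each set to a single vertex therefore yields K_{4} as a minor, and since treewidth is minor-monotone, tw(G) ≥ tw(K_{4}) = 3. Therefore the treewidth is 3.

Treewidth 3.
One such decomposition:
Bags: B1 = {a, c, e, f}  B2 = {a, b, e, f}  B3 = {a, d, e, f}
Tree: B1–B2, B2–B3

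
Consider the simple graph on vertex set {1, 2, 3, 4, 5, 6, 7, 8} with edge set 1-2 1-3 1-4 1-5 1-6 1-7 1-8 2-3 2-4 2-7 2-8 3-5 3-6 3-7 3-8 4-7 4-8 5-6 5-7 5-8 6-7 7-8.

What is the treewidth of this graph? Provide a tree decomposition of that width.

Treewidth 4.
One such decomposition:
Bags: B1 = {1, 2, 3, 7, 8}  B2 = {1, 3, 5, 7, 8}  B3 = {1, 2, 4, 7, 8}  B4 = {1, 3, 5, 6, 7}
Tree: B1–B2, B1–B3, B2–B4

The largest bag has 5 vertices, giving width 4; this decomposition certifies tw(G) ≤ 4. For the lower bound, the 5 vertices {1, 2, 3, 7, 8} are pairwise adjacent, and any tree decomposition puts a clique entirely inside one bag — forcing width ≥ 4. Hence tw(G) = 4 exactly.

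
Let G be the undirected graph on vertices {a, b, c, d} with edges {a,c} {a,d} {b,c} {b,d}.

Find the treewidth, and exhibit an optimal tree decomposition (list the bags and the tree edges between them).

Treewidth 2.
Bags: B1 = {a, b, c}  B2 = {a, b, d}
Tree: B1–B2

The largest bag has 3 vertices, giving width 2; this decomposition certifies tw(G) ≤ 2. The edges b–c–a–d–b form a cycle, so G is not a tree and its treewidth is at least 2. Combining the bounds, tw(G) = 2.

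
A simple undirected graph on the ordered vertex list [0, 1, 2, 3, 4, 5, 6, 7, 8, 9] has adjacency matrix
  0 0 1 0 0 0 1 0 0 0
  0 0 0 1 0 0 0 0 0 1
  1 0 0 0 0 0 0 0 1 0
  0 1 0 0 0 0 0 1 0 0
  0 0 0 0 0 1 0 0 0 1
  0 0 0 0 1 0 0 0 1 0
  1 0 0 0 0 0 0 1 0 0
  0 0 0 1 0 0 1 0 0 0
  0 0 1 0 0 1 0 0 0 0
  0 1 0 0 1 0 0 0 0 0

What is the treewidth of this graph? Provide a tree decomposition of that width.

Treewidth 2.
One such decomposition:
Bags: B1 = {4, 5, 9}  B2 = {1, 5, 9}  B3 = {1, 3, 5}  B4 = {3, 5, 7}  B5 = {5, 6, 7}  B6 = {0, 5, 6}  B7 = {0, 2, 5}  B8 = {2, 5, 8}
Tree: B1–B2, B2–B3, B3–B4, B4–B5, B5–B6, B6–B7, B7–B8

Every bag has size at most 3, so the width is 3 − 1 = 2 and tw(G) ≤ 2. For the lower bound, G contains the cycle 5–4–9–1–3–7–6–0–2–8–5, so G is not a forest; only forests have treewidth ≤ 1, hence tw(G) ≥ 2. Hence tw(G) = 2 exactly.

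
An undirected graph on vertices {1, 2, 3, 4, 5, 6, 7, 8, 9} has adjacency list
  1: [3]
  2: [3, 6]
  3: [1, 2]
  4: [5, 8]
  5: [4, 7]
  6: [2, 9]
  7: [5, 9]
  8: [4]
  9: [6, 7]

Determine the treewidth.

A width-1 tree decomposition is:
Bags: B1 = {4, 8}  B2 = {4, 5}  B3 = {5, 7}  B4 = {7, 9}  B5 = {6, 9}  B6 = {2, 6}  B7 = {2, 3}  B8 = {1, 3}
Tree: B1–B2, B2–B3, B3–B4, B4–B5, B5–B6, B6–B7, B7–B8
The largest bag has 2 vertices, giving width 1; this decomposition certifies tw(G) ≤ 1. G has an edge, so its treewidth is at least 1. Hence tw(G) = 1 exactly.

1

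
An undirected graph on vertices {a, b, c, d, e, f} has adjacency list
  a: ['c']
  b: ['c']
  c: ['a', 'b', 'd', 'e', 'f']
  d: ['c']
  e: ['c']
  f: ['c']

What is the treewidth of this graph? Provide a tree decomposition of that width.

Treewidth 1.
Bags: B1 = {c, e}  B2 = {b, c}  B3 = {c, f}  B4 = {c, d}  B5 = {a, c}
Tree: B1–B2, B2–B3, B3–B4, B4–B5

Every bag has size at most 2, so the width is 2 − 1 = 1 and tw(G) ≤ 1. Any graph with an edge has treewidth ≥ 1, and G has the edge c–e. Combining the bounds, tw(G) = 1.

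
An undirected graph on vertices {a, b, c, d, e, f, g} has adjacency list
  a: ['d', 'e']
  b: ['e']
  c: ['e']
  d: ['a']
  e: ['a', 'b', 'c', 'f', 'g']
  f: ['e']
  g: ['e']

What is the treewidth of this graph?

1

A width-1 tree decomposition is:
Bags: B1 = {a, e}  B2 = {c, e}  B3 = {b, e}  B4 = {a, d}  B5 = {e, f}  B6 = {e, g}
Tree: B1–B2, B2–B3, B1–B4, B3–B5, B5–B6
Every bag has size at most 2, so the width is 2 − 1 = 1 and tw(G) ≤ 1. G has an edge, so its treewidth is at least 1. Therefore the treewidth is 1.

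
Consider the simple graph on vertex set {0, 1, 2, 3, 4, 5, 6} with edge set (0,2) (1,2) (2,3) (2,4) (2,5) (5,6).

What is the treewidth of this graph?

1

A width-1 tree decomposition is:
Bags: B1 = {1, 2}  B2 = {2, 5}  B3 = {2, 3}  B4 = {0, 2}  B5 = {2, 4}  B6 = {5, 6}
Tree: B1–B2, B2–B3, B3–B4, B2–B5, B2–B6
Every bag has size at most 2, so the width is 2 − 1 = 1 and tw(G) ≤ 1. Any graph with an edge has treewidth ≥ 1, and G has the edge 1–2. The upper and lower bounds meet at 1, so that is the treewidth.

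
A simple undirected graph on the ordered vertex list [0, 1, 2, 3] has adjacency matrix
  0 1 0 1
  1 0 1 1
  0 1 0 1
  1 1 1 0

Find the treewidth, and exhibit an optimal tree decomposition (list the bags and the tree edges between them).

Every bag has size at most 3, so the width is 3 − 1 = 2 and tw(G) ≤ 2. For the lower bound, the 3 vertices {0, 1, 3} are pairwise adjacent, and any tree decomposition puts a clique entirely inside one bag — forcing width ≥ 2. The upper and lower bounds meet at 2, so that is the treewidth.

Treewidth 2.
One optimal decomposition is:
Bags: B1 = {1, 2, 3}  B2 = {0, 1, 3}
Tree: B1–B2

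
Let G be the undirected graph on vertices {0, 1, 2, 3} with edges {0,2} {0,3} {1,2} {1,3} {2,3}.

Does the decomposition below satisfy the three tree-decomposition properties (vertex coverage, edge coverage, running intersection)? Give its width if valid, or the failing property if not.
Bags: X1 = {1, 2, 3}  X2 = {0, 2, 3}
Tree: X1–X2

Yes; width 2.

Checking the three conditions: (i) the bags cover all of {0, 1, 2, 3}; (ii) for each edge, some bag contains both endpoints; (iii) the bags containing any fixed vertex form a subtree. All hold, so the decomposition is valid with width 3 − 1 = 2.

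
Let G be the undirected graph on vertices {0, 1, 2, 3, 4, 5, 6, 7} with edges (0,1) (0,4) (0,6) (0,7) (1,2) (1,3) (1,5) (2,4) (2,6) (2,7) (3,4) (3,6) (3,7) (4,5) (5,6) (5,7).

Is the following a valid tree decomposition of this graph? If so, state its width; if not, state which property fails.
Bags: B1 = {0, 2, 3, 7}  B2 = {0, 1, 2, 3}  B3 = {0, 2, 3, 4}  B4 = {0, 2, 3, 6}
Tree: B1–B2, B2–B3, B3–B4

A tree decomposition must satisfy three properties: every vertex lies in some bag; for every edge, both endpoints lie together in some bag; and for every vertex, the bags containing it form a connected subtree. Here vertex 5 appears in no bag, so the decomposition is invalid.

No — vertex 5 appears in no bag.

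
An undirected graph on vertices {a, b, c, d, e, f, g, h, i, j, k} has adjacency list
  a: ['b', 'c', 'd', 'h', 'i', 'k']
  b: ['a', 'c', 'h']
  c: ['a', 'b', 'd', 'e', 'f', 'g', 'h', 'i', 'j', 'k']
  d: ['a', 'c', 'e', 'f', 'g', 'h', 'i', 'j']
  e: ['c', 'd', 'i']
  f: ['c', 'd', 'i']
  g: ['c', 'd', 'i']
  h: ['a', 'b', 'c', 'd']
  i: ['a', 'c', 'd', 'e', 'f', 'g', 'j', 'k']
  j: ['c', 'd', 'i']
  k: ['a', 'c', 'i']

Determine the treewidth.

A width-3 tree decomposition is:
Bags: B1 = {c, d, e, i}  B2 = {c, d, f, i}  B3 = {a, c, d, i}  B4 = {a, c, d, h}  B5 = {a, c, i, k}  B6 = {c, d, i, j}  B7 = {a, b, c, h}  B8 = {c, d, g, i}
Tree: B1–B2, B1–B3, B3–B4, B3–B5, B1–B6, B4–B7, B6–B8
Each bag holds 4 vertices, so the decomposition has width 3, which upper-bounds the treewidth. For the lower bound, the 4 vertices {a, c, d, h} are pairwise adjacent, and any tree decomposition puts a clique entirely inside one bag — forcing width ≥ 3. Combining the bounds, tw(G) = 3.

3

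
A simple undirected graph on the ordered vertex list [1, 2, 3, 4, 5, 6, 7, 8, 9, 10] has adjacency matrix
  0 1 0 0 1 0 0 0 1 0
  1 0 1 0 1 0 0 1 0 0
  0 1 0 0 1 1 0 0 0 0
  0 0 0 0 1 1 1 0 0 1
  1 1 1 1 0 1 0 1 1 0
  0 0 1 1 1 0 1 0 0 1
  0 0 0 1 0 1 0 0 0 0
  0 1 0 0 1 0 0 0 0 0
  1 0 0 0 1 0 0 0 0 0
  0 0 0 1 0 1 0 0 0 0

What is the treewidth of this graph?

A width-2 tree decomposition is:
Bags: B1 = {2, 3, 5}  B2 = {3, 5, 6}  B3 = {1, 2, 5}  B4 = {4, 5, 6}  B5 = {1, 5, 9}  B6 = {4, 6, 7}  B7 = {2, 5, 8}  B8 = {4, 6, 10}
Tree: B1–B2, B1–B3, B2–B4, B3–B5, B4–B6, B3–B7, B4–B8
Each bag holds 3 vertices, so the decomposition has width 2, which upper-bounds the treewidth. Conversely, {4, 6, 10} is a clique of size 3, and the vertices of any clique must share a bag in every tree decomposition; so some bag has ≥ 3 vertices and tw(G) ≥ 2. Hence tw(G) = 2 exactly.

2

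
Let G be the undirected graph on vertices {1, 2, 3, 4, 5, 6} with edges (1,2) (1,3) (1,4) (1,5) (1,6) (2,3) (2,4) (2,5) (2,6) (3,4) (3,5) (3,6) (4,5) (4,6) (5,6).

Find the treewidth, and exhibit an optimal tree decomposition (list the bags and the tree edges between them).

With just one bag of size 6, the width is 6 − 1 = 5, so tw(G) ≤ 5. Conversely, {1, 2, 3, 4, 5, 6} is a clique of size 6, and the vertices of any clique must share a bag in every tree decomposition; so some bag has ≥ 6 vertices and tw(G) ≥ 5. Therefore the treewidth is 5.

Treewidth 5.
One such decomposition:
Bags: B1 = {1, 2, 3, 4, 5, 6}
Tree: (single bag)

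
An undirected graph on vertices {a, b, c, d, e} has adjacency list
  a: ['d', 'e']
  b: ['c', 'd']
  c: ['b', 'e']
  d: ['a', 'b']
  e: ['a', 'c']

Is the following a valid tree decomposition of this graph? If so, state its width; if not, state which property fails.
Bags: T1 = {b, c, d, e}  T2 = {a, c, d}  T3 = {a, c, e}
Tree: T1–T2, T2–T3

No — bags containing vertex e are not connected in the tree.

A tree decomposition must satisfy three properties: every vertex lies in some bag; for every edge, both endpoints lie together in some bag; and for every vertex, the bags containing it form a connected subtree. Here bags containing vertex e are not connected in the tree, so the decomposition is invalid.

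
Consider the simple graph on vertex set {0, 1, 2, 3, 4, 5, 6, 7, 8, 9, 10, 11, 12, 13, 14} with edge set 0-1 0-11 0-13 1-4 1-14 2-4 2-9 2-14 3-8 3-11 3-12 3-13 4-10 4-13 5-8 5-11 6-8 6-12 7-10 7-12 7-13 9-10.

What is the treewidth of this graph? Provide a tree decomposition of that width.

Treewidth 3.
One such decomposition:
Bags: B1 = {5, 6, 8, 12}  B2 = {3, 5, 8, 12}  B3 = {3, 5, 11, 12}  B4 = {3, 7, 11, 12}  B5 = {3, 7, 11, 13}  B6 = {0, 7, 11, 13}  B7 = {0, 7, 10, 13}  B8 = {0, 4, 10, 13}  B9 = {0, 1, 4, 10}  B10 = {1, 4, 9, 10}  B11 = {1, 2, 4, 9}  B12 = {1, 2, 9, 14}
Tree: B1–B2, B2–B3, B3–B4, B4–B5, B5–B6, B6–B7, B7–B8, B8–B9, B9–B10, B10–B11, B11–B12

Each bag holds 4 vertices, so the decomposition has width 3, which upper-bounds the treewidth. For the lower bound: the 4 vertex sets {5,6,8}, {12}, {3}, {0,7,11,13} are disjoint, each induces a connected subgraph, and every pair is joined by at least one edge of G. Contracting each set to a single vertex therefore yields K_{4} as a minor, and since treewidth is minor-monotone, tw(G) ≥ tw(K_{4}) = 3. The upper and lower bounds meet at 3, so that is the treewidth.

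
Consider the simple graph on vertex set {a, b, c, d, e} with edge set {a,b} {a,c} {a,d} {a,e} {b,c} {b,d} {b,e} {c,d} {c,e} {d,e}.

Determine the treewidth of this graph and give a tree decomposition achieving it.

Treewidth 4.
One optimal decomposition is:
Bags: B1 = {a, b, c, d, e}
Tree: (single bag)

With just one bag of size 5, the width is 5 − 1 = 4, so tw(G) ≤ 4. Conversely, {a, b, c, d, e} is a clique of size 5, and the vertices of any clique must share a bag in every tree decomposition; so some bag has ≥ 5 vertices and tw(G) ≥ 4. The upper and lower bounds meet at 4, so that is the treewidth.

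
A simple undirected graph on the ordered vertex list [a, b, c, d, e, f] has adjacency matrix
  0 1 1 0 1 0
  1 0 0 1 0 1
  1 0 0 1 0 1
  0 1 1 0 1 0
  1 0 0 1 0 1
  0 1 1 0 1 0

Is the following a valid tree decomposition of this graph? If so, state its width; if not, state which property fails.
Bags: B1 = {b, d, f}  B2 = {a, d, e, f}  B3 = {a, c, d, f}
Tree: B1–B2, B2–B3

No — edge (a,b) lies in no bag.

A tree decomposition must satisfy three properties: every vertex lies in some bag; for every edge, both endpoints lie together in some bag; and for every vertex, the bags containing it form a connected subtree. Here edge (a,b) lies in no bag, so the decomposition is invalid.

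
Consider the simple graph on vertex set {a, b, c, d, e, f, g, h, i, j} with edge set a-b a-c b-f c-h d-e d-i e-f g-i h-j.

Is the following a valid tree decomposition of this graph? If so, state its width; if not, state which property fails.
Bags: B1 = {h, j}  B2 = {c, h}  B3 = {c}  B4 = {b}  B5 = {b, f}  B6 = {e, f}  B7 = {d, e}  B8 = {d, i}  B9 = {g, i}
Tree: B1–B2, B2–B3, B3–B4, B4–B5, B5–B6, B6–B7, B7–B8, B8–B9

A tree decomposition must satisfy three properties: every vertex lies in some bag; for every edge, both endpoints lie together in some bag; and for every vertex, the bags containing it form a connected subtree. Here vertex a appears in no bag, so the decomposition is invalid.

No — vertex a appears in no bag.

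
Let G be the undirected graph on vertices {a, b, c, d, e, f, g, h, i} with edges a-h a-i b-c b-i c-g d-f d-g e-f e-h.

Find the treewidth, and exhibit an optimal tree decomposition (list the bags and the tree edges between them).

Treewidth 2.
Bags: B1 = {a, e, h}  B2 = {a, e, i}  B3 = {b, e, i}  B4 = {b, c, e}  B5 = {c, e, g}  B6 = {d, e, g}  B7 = {d, e, f}
Tree: B1–B2, B2–B3, B3–B4, B4–B5, B5–B6, B6–B7

Each bag holds 3 vertices, so the decomposition has width 2, which upper-bounds the treewidth. For the lower bound, G contains the cycle e–h–a–i–b–c–g–d–f–e, so G is not a forest; only forests have treewidth ≤ 1, hence tw(G) ≥ 2. Combining the bounds, tw(G) = 2.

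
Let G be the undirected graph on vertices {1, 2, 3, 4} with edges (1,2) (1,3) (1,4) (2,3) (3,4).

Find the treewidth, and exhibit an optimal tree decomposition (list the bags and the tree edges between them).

Each bag holds 3 vertices, so the decomposition has width 2, which upper-bounds the treewidth. For the lower bound, the 3 vertices {1, 2, 3} are pairwise adjacent, and any tree decomposition puts a clique entirely inside one bag — forcing width ≥ 2. The upper and lower bounds meet at 2, so that is the treewidth.

Treewidth 2.
One optimal decomposition is:
Bags: B1 = {1, 3, 4}  B2 = {1, 2, 3}
Tree: B1–B2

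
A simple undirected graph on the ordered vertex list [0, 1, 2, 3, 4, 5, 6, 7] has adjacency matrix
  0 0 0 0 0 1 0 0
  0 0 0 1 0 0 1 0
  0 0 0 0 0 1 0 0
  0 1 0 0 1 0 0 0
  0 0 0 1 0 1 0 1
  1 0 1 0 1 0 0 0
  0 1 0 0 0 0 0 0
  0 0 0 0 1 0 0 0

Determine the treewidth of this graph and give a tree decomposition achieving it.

Each bag holds 2 vertices, so the decomposition has width 1, which upper-bounds the treewidth. G has an edge, so its treewidth is at least 1. Therefore the treewidth is 1.

Treewidth 1.
Bags: B1 = {3, 4}  B2 = {4, 5}  B3 = {0, 5}  B4 = {1, 3}  B5 = {2, 5}  B6 = {4, 7}  B7 = {1, 6}
Tree: B1–B2, B2–B3, B1–B4, B3–B5, B2–B6, B4–B7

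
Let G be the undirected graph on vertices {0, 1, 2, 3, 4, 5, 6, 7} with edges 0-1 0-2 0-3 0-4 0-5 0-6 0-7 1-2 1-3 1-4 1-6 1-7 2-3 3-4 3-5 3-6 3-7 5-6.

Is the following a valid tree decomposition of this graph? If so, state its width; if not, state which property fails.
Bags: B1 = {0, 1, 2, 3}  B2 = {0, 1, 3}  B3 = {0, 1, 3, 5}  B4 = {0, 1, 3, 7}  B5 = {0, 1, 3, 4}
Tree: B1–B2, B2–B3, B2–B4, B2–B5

A tree decomposition must satisfy three properties: every vertex lies in some bag; for every edge, both endpoints lie together in some bag; and for every vertex, the bags containing it form a connected subtree. Here vertex 6 appears in no bag, so the decomposition is invalid.

No — vertex 6 appears in no bag.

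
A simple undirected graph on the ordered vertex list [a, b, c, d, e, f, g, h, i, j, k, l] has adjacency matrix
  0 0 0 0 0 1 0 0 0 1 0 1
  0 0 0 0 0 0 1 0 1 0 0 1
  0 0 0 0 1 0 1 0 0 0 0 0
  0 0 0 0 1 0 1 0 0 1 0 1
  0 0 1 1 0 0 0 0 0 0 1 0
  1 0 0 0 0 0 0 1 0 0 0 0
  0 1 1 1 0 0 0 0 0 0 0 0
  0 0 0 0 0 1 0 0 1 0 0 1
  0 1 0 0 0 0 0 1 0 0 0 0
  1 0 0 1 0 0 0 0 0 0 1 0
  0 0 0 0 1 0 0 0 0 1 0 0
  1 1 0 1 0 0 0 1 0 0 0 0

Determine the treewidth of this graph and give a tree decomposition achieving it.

Every bag has size at most 4, so the width is 4 − 1 = 3 and tw(G) ≤ 3. For the lower bound: the 4 vertex sets {f,h,i}, {a}, {l}, {b,d,g,j} are disjoint, each induces a connected subgraph, and every pair is joined by at least one edge of G. Contracting each set to a single vertex therefore yields K_{4} as a minor, and since treewidth is minor-monotone, tw(G) ≥ tw(K_{4}) = 3. Hence tw(G) = 3 exactly.

Treewidth 3.
One optimal decomposition is:
Bags: B1 = {a, f, h, i}  B2 = {a, h, i, l}  B3 = {a, b, i, l}  B4 = {a, b, j, l}  B5 = {b, d, j, l}  B6 = {b, d, g, j}  B7 = {d, g, j, k}  B8 = {d, e, g, k}  B9 = {c, e, g, k}
Tree: B1–B2, B2–B3, B3–B4, B4–B5, B5–B6, B6–B7, B7–B8, B8–B9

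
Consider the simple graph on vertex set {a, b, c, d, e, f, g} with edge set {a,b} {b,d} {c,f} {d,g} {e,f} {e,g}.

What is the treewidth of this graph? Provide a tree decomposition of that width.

Treewidth 1.
One such decomposition:
Bags: B1 = {c, f}  B2 = {e, f}  B3 = {e, g}  B4 = {d, g}  B5 = {b, d}  B6 = {a, b}
Tree: B1–B2, B2–B3, B3–B4, B4–B5, B5–B6

Every bag has size at most 2, so the width is 2 − 1 = 1 and tw(G) ≤ 1. G has an edge, so its treewidth is at least 1. Therefore the treewidth is 1.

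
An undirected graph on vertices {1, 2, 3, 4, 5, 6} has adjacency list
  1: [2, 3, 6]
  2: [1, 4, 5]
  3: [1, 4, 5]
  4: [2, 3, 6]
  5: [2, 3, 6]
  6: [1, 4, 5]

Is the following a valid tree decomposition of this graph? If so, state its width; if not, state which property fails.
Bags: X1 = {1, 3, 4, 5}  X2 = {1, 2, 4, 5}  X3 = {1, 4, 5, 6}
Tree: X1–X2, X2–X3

Yes; width 3.

Checking the three conditions: (i) the bags cover all of {1, 2, 3, 4, 5, 6}; (ii) for each edge, some bag contains both endpoints; (iii) the bags containing any fixed vertex form a subtree. All hold, so the decomposition is valid with width 4 − 1 = 3.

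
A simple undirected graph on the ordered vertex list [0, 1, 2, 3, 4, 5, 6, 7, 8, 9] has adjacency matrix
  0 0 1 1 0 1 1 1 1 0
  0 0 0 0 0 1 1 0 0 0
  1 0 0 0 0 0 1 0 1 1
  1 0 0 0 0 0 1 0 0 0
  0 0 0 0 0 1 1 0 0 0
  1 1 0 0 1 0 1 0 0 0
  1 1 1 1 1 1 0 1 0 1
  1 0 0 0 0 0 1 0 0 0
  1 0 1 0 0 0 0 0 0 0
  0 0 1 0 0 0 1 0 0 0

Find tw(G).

2

A width-2 tree decomposition is:
Bags: B1 = {0, 2, 6}  B2 = {0, 5, 6}  B3 = {2, 6, 9}  B4 = {0, 3, 6}  B5 = {1, 5, 6}  B6 = {0, 2, 8}  B7 = {4, 5, 6}  B8 = {0, 6, 7}
Tree: B1–B2, B1–B3, B1–B4, B2–B5, B1–B6, B5–B7, B1–B8
The largest bag has 3 vertices, giving width 2; this decomposition certifies tw(G) ≤ 2. On the other hand G contains the 3-clique {0, 2, 8}. A clique must lie in a single bag of any decomposition, so no decomposition can have width below 2. Hence tw(G) = 2 exactly.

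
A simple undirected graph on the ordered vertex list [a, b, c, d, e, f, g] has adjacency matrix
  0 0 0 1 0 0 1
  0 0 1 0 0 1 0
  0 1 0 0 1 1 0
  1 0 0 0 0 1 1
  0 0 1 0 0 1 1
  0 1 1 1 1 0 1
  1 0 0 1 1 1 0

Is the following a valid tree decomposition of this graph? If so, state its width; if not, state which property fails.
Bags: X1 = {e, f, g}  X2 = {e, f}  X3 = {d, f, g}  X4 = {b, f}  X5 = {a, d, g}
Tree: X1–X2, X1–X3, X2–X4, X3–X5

A tree decomposition must satisfy three properties: every vertex lies in some bag; for every edge, both endpoints lie together in some bag; and for every vertex, the bags containing it form a connected subtree. Here vertex c appears in no bag, so the decomposition is invalid.

No — vertex c appears in no bag.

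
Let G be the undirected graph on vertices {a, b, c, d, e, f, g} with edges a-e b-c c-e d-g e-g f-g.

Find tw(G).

1

A width-1 tree decomposition is:
Bags: B1 = {c, e}  B2 = {e, g}  B3 = {a, e}  B4 = {f, g}  B5 = {d, g}  B6 = {b, c}
Tree: B1–B2, B2–B3, B2–B4, B2–B5, B1–B6
The largest bag has 2 vertices, giving width 1; this decomposition certifies tw(G) ≤ 1. Since G has at least one edge (e.g. e–c), it is not an edgeless graph, so tw(G) ≥ 1. Therefore the treewidth is 1.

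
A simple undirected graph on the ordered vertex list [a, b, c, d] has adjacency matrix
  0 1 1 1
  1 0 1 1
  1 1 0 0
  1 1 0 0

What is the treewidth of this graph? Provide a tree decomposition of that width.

Treewidth 2.
Bags: B1 = {a, b, c}  B2 = {a, b, d}
Tree: B1–B2

Each bag holds 3 vertices, so the decomposition has width 2, which upper-bounds the treewidth. For the lower bound, the 3 vertices {a, b, d} are pairwise adjacent, and any tree decomposition puts a clique entirely inside one bag — forcing width ≥ 2. The upper and lower bounds meet at 2, so that is the treewidth.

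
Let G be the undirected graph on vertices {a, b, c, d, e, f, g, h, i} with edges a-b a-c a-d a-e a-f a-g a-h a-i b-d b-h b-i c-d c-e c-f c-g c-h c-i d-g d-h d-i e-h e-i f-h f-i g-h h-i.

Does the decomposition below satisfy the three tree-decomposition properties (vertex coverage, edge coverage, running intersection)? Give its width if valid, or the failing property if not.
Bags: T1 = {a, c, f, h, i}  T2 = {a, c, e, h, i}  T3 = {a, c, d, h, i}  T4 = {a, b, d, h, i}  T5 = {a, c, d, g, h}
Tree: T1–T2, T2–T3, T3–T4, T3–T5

Checking the three conditions: (i) the bags cover all of {a, b, c, d, e, f, g, h, i}; (ii) for each edge, some bag contains both endpoints; (iii) the bags containing any fixed vertex form a subtree. All hold, so the decomposition is valid with width 5 − 1 = 4.

Yes; width 4.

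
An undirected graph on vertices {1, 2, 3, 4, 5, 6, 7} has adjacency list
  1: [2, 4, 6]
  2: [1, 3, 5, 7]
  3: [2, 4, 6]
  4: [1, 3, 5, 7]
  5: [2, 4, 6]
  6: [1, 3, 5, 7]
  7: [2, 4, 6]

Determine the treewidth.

3

A width-3 tree decomposition is:
Bags: B1 = {2, 3, 4, 6}  B2 = {2, 4, 6, 7}  B3 = {2, 4, 5, 6}  B4 = {1, 2, 4, 6}
Tree: B1–B2, B2–B3, B3–B4
Each bag holds 4 vertices, so the decomposition has width 3, which upper-bounds the treewidth. For the lower bound: the 4 vertex sets {2,3}, {4,7}, {6}, {5} are disjoint, each induces a connected subgraph, and every pair is joined by at least one edge of G. Contracting each set to a single vertex therefore yields K_{4} as a minor, and since treewidth is minor-monotone, tw(G) ≥ tw(K_{4}) = 3. Combining the bounds, tw(G) = 3.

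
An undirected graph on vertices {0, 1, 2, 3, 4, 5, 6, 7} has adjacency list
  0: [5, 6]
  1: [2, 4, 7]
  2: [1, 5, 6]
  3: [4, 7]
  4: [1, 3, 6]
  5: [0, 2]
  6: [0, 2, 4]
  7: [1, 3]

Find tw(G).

2

A width-2 tree decomposition is:
Bags: B1 = {0, 2, 5}  B2 = {0, 2, 6}  B3 = {1, 2, 6}  B4 = {1, 4, 6}  B5 = {1, 4, 7}  B6 = {3, 4, 7}
Tree: B1–B2, B2–B3, B3–B4, B4–B5, B5–B6
The largest bag has 3 vertices, giving width 2; this decomposition certifies tw(G) ≤ 2. Since 5–0–6–2–5 is a cycle in G, G is not acyclic. Forests are exactly the graphs of treewidth ≤ 1, so tw(G) ≥ 2. Combining the bounds, tw(G) = 2.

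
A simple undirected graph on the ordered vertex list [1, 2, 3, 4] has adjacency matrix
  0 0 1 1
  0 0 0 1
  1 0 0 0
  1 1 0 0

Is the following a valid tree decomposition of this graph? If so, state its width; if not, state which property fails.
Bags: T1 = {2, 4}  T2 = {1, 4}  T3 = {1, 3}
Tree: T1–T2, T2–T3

Yes; width 1.

Vertex coverage: the bags together contain {1, 2, 3, 4}, the full vertex set. Edge coverage: each edge of G has both endpoints in at least one bag. Running intersection: for every vertex, the bags containing it form a connected subtree. All three properties hold, so this is a valid tree decomposition of width max|bag| − 1 = 1, and hence tw(G) ≤ 1.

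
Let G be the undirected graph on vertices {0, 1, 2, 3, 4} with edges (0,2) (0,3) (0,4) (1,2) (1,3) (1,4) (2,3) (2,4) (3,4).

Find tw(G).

A width-3 tree decomposition is:
Bags: B1 = {1, 2, 3, 4}  B2 = {0, 2, 3, 4}
Tree: B1–B2
The largest bag has 4 vertices, giving width 3; this decomposition certifies tw(G) ≤ 3. For the lower bound, the 4 vertices {0, 2, 3, 4} are pairwise adjacent, and any tree decomposition puts a clique entirely inside one bag — forcing width ≥ 3. Therefore the treewidth is 3.

3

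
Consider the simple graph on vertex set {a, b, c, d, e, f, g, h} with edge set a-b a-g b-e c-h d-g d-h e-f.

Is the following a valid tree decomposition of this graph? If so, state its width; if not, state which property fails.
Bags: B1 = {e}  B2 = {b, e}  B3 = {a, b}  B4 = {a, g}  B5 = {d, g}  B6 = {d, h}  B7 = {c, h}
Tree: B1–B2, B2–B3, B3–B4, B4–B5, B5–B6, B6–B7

No — vertex f appears in no bag.

A tree decomposition must satisfy three properties: every vertex lies in some bag; for every edge, both endpoints lie together in some bag; and for every vertex, the bags containing it form a connected subtree. Here vertex f appears in no bag, so the decomposition is invalid.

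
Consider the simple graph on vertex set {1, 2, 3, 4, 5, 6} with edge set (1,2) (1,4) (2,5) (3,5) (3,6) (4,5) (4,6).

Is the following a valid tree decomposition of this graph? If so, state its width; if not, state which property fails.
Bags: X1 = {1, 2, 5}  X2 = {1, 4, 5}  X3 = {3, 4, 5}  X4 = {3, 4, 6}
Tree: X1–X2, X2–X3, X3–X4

Vertex coverage: the bags together contain {1, 2, 3, 4, 5, 6}, the full vertex set. Edge coverage: each edge of G has both endpoints in at least one bag. Running intersection: for every vertex, the bags containing it form a connected subtree. All three properties hold, so this is a valid tree decomposition of width max|bag| − 1 = 2, and hence tw(G) ≤ 2.

Yes; width 2.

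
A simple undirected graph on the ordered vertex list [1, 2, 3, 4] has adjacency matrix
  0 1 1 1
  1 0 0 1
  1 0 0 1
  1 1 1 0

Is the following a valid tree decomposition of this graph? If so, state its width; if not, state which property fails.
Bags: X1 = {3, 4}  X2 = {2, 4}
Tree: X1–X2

No — vertex 1 appears in no bag.

A tree decomposition must satisfy three properties: every vertex lies in some bag; for every edge, both endpoints lie together in some bag; and for every vertex, the bags containing it form a connected subtree. Here vertex 1 appears in no bag, so the decomposition is invalid.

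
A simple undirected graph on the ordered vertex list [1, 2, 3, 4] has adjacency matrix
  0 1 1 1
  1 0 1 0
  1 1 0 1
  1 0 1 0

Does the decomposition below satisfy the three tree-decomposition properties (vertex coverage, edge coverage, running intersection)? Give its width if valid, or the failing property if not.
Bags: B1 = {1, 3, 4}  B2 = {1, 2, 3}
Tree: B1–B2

Yes; width 2.

Vertex coverage: the bags together contain {1, 2, 3, 4}, the full vertex set. Edge coverage: each edge of G has both endpoints in at least one bag. Running intersection: for every vertex, the bags containing it form a connected subtree. All three properties hold, so this is a valid tree decomposition of width max|bag| − 1 = 2, and hence tw(G) ≤ 2.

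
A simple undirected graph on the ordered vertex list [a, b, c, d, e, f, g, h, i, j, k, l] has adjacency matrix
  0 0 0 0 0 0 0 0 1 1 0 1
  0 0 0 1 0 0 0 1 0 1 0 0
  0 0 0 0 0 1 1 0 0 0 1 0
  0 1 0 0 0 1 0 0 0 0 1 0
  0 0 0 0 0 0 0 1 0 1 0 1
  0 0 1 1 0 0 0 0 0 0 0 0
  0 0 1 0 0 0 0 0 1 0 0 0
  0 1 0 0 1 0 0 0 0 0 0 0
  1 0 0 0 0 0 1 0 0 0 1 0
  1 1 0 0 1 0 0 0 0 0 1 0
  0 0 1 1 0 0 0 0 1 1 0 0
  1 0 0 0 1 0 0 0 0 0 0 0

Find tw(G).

A width-3 tree decomposition is:
Bags: B1 = {a, e, h, l}  B2 = {a, e, h, j}  B3 = {a, b, h, j}  B4 = {a, b, i, j}  B5 = {b, i, j, k}  B6 = {b, d, i, k}  B7 = {d, g, i, k}  B8 = {c, d, g, k}  B9 = {c, d, f, g}
Tree: B1–B2, B2–B3, B3–B4, B4–B5, B5–B6, B6–B7, B7–B8, B8–B9
Every bag has size at most 4, so the width is 4 − 1 = 3 and tw(G) ≤ 3. For the lower bound: the 4 vertex sets {e,h,l}, {a}, {j}, {b,d,i,k} are disjoint, each induces a connected subgraph, and every pair is joined by at least one edge of G. Contracting each set to a single vertex therefore yields K_{4} as a minor, and since treewidth is minor-monotone, tw(G) ≥ tw(K_{4}) = 3. Therefore the treewidth is 3.

3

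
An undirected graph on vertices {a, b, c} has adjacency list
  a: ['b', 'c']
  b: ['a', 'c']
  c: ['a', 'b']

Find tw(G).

A width-2 tree decomposition is:
Bags: B1 = {a, b, c}
Tree: (single bag)
With just one bag of size 3, the width is 3 − 1 = 2, so tw(G) ≤ 2. Conversely, {a, b, c} is a clique of size 3, and the vertices of any clique must share a bag in every tree decomposition; so some bag has ≥ 3 vertices and tw(G) ≥ 2. Therefore the treewidth is 2.

2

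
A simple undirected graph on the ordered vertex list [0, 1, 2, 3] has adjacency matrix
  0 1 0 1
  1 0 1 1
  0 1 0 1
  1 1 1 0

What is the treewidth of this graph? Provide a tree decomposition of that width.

Each bag holds 3 vertices, so the decomposition has width 2, which upper-bounds the treewidth. For the lower bound, the 3 vertices {0, 1, 3} are pairwise adjacent, and any tree decomposition puts a clique entirely inside one bag — forcing width ≥ 2. The upper and lower bounds meet at 2, so that is the treewidth.

Treewidth 2.
One optimal decomposition is:
Bags: B1 = {0, 1, 3}  B2 = {1, 2, 3}
Tree: B1–B2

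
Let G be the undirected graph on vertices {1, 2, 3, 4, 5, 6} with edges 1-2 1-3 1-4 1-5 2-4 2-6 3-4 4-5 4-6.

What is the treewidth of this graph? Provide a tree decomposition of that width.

Every bag has size at most 3, so the width is 3 − 1 = 2 and tw(G) ≤ 2. Conversely, {1, 2, 4} is a clique of size 3, and the vertices of any clique must share a bag in every tree decomposition; so some bag has ≥ 3 vertices and tw(G) ≥ 2. Therefore the treewidth is 2.

Treewidth 2.
One optimal decomposition is:
Bags: B1 = {1, 2, 4}  B2 = {2, 4, 6}  B3 = {1, 4, 5}  B4 = {1, 3, 4}
Tree: B1–B2, B1–B3, B3–B4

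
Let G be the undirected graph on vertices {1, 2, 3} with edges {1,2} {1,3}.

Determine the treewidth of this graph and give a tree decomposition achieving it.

The largest bag has 2 vertices, giving width 1; this decomposition certifies tw(G) ≤ 1. Any graph with an edge has treewidth ≥ 1, and G has the edge 2–1. The upper and lower bounds meet at 1, so that is the treewidth.

Treewidth 1.
One such decomposition:
Bags: B1 = {1, 2}  B2 = {1, 3}
Tree: B1–B2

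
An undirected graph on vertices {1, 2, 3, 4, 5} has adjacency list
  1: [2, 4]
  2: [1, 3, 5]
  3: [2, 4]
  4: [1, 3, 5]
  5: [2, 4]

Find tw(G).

A width-2 tree decomposition is:
Bags: B1 = {1, 2, 4}  B2 = {2, 4, 5}  B3 = {2, 3, 4}
Tree: B1–B2, B2–B3
Each bag holds 3 vertices, so the decomposition has width 2, which upper-bounds the treewidth. For the lower bound, G contains the cycle 1–4–5–2–1, so G is not a forest; only forests have treewidth ≤ 1, hence tw(G) ≥ 2. Hence tw(G) = 2 exactly.

2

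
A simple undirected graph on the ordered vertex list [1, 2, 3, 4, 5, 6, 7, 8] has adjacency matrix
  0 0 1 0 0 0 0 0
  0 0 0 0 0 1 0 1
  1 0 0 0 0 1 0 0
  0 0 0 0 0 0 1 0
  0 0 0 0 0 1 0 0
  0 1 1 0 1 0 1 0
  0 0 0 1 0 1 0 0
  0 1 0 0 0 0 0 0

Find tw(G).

A width-1 tree decomposition is:
Bags: B1 = {6, 7}  B2 = {3, 6}  B3 = {2, 6}  B4 = {1, 3}  B5 = {5, 6}  B6 = {4, 7}  B7 = {2, 8}
Tree: B1–B2, B2–B3, B2–B4, B3–B5, B1–B6, B3–B7
Each bag holds 2 vertices, so the decomposition has width 1, which upper-bounds the treewidth. Any graph with an edge has treewidth ≥ 1, and G has the edge 6–7. Hence tw(G) = 1 exactly.

1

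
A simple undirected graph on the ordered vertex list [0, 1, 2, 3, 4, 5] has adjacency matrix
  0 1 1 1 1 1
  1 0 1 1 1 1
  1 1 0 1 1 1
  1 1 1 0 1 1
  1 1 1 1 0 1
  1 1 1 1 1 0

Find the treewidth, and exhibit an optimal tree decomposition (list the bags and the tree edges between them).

Treewidth 5.
Bags: B1 = {0, 1, 2, 3, 4, 5}
Tree: (single bag)

With just one bag of size 6, the width is 6 − 1 = 5, so tw(G) ≤ 5. For the lower bound, the 6 vertices {0, 1, 2, 3, 4, 5} are pairwise adjacent, and any tree decomposition puts a clique entirely inside one bag — forcing width ≥ 5. Therefore the treewidth is 5.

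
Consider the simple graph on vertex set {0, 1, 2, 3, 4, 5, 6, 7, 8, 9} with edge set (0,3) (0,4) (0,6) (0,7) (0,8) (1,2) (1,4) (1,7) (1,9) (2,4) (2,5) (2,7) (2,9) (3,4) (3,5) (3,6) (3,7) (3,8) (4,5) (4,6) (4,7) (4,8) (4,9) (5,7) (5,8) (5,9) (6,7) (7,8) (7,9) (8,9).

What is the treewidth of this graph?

A width-4 tree decomposition is:
Bags: B1 = {3, 4, 5, 7, 8}  B2 = {4, 5, 7, 8, 9}  B3 = {0, 3, 4, 7, 8}  B4 = {0, 3, 4, 6, 7}  B5 = {2, 4, 5, 7, 9}  B6 = {1, 2, 4, 7, 9}
Tree: B1–B2, B1–B3, B3–B4, B2–B5, B5–B6
The largest bag has 5 vertices, giving width 4; this decomposition certifies tw(G) ≤ 4. On the other hand G contains the 5-clique {1, 2, 4, 7, 9}. A clique must lie in a single bag of any decomposition, so no decomposition can have width below 4. Combining the bounds, tw(G) = 4.

4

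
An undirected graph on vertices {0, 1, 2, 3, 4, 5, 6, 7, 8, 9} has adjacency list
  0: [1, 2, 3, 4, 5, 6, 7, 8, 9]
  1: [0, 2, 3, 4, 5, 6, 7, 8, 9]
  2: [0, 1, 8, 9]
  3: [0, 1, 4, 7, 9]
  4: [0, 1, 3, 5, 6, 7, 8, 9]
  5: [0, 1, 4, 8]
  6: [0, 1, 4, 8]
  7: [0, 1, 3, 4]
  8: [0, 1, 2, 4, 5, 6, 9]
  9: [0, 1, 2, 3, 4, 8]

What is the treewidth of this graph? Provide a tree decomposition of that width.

Treewidth 4.
Bags: B1 = {0, 1, 4, 6, 8}  B2 = {0, 1, 4, 8, 9}  B3 = {0, 1, 3, 4, 9}  B4 = {0, 1, 4, 5, 8}  B5 = {0, 1, 2, 8, 9}  B6 = {0, 1, 3, 4, 7}
Tree: B1–B2, B2–B3, B2–B4, B2–B5, B3–B6

Every bag has size at most 5, so the width is 5 − 1 = 4 and tw(G) ≤ 4. Conversely, {0, 1, 2, 8, 9} is a clique of size 5, and the vertices of any clique must share a bag in every tree decomposition; so some bag has ≥ 5 vertices and tw(G) ≥ 4. The upper and lower bounds meet at 4, so that is the treewidth.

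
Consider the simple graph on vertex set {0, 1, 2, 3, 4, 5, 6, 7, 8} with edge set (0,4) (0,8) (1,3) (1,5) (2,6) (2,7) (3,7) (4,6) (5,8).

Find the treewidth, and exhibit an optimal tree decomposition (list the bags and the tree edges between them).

Every bag has size at most 3, so the width is 3 − 1 = 2 and tw(G) ≤ 2. The edges 0–8–5–1–3–7–2–6–4–0 form a cycle, so G is not a tree and its treewidth is at least 2. Therefore the treewidth is 2.

Treewidth 2.
One optimal decomposition is:
Bags: B1 = {0, 5, 8}  B2 = {0, 1, 5}  B3 = {0, 1, 3}  B4 = {0, 3, 7}  B5 = {0, 2, 7}  B6 = {0, 2, 6}  B7 = {0, 4, 6}
Tree: B1–B2, B2–B3, B3–B4, B4–B5, B5–B6, B6–B7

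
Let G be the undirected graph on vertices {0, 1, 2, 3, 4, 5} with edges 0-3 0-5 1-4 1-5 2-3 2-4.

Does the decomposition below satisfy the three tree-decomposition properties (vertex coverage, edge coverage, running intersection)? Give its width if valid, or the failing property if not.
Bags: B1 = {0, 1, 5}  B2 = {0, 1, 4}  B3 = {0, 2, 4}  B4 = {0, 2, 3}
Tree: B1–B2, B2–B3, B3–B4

Yes; width 2.

Checking the three conditions: (i) the bags cover all of {0, 1, 2, 3, 4, 5}; (ii) for each edge, some bag contains both endpoints; (iii) the bags containing any fixed vertex form a subtree. All hold, so the decomposition is valid with width 3 − 1 = 2.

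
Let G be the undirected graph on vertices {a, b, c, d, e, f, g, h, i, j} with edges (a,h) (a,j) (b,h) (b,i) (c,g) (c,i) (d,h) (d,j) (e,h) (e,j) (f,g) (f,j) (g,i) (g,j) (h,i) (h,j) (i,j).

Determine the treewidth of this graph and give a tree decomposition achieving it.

Treewidth 2.
One optimal decomposition is:
Bags: B1 = {h, i, j}  B2 = {g, i, j}  B3 = {a, h, j}  B4 = {c, g, i}  B5 = {b, h, i}  B6 = {e, h, j}  B7 = {f, g, j}  B8 = {d, h, j}
Tree: B1–B2, B1–B3, B2–B4, B1–B5, B3–B6, B2–B7, B1–B8

The largest bag has 3 vertices, giving width 2; this decomposition certifies tw(G) ≤ 2. Conversely, {f, g, j} is a clique of size 3, and the vertices of any clique must share a bag in every tree decomposition; so some bag has ≥ 3 vertices and tw(G) ≥ 2. The upper and lower bounds meet at 2, so that is the treewidth.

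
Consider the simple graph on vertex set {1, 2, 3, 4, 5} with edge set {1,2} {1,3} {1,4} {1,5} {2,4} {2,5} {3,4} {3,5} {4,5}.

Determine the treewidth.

A width-3 tree decomposition is:
Bags: B1 = {1, 2, 4, 5}  B2 = {1, 3, 4, 5}
Tree: B1–B2
The largest bag has 4 vertices, giving width 3; this decomposition certifies tw(G) ≤ 3. On the other hand G contains the 4-clique {1, 2, 4, 5}. A clique must lie in a single bag of any decomposition, so no decomposition can have width below 3. Therefore the treewidth is 3.

3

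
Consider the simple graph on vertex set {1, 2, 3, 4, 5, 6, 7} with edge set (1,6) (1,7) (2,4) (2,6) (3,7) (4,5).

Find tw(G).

A width-1 tree decomposition is:
Bags: B1 = {3, 7}  B2 = {1, 7}  B3 = {1, 6}  B4 = {2, 6}  B5 = {2, 4}  B6 = {4, 5}
Tree: B1–B2, B2–B3, B3–B4, B4–B5, B5–B6
Each bag holds 2 vertices, so the decomposition has width 1, which upper-bounds the treewidth. G has an edge, so its treewidth is at least 1. Therefore the treewidth is 1.

1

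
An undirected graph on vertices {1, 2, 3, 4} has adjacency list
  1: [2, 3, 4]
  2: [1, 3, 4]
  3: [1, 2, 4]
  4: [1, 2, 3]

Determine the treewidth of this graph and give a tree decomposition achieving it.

Treewidth 3.
One such decomposition:
Bags: B1 = {1, 2, 3, 4}
Tree: (single bag)

A single bag containing all 4 vertices is trivially a valid decomposition of width 3. On the other hand G contains the 4-clique {1, 2, 3, 4}. A clique must lie in a single bag of any decomposition, so no decomposition can have width below 3. The upper and lower bounds meet at 3, so that is the treewidth.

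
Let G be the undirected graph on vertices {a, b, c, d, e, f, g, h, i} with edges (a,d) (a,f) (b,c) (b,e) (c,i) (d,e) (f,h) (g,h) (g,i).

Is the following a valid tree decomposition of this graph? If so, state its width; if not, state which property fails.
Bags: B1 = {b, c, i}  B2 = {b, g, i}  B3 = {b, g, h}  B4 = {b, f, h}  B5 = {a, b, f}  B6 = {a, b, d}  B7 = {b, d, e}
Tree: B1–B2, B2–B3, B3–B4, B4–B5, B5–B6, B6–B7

Every vertex of G appears in some bag (union = {a, b, c, d, e, f, g, h, i}); every edge is covered by a bag; and for each vertex v the set of bags containing v is connected in the bag tree. The decomposition is therefore valid. The largest bag has 3 vertices, so the width is 2.

Yes; width 2.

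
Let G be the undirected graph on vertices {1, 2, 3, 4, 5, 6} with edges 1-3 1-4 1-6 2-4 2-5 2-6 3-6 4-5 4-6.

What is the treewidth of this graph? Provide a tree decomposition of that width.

Treewidth 2.
One optimal decomposition is:
Bags: B1 = {2, 4, 6}  B2 = {1, 4, 6}  B3 = {2, 4, 5}  B4 = {1, 3, 6}
Tree: B1–B2, B1–B3, B2–B4

Every bag has size at most 3, so the width is 3 − 1 = 2 and tw(G) ≤ 2. On the other hand G contains the 3-clique {1, 3, 6}. A clique must lie in a single bag of any decomposition, so no decomposition can have width below 2. Hence tw(G) = 2 exactly.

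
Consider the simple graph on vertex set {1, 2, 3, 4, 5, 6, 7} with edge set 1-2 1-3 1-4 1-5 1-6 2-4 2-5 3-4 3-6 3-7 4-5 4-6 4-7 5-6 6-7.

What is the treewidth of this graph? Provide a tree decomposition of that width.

Treewidth 3.
Bags: B1 = {1, 4, 5, 6}  B2 = {1, 2, 4, 5}  B3 = {1, 3, 4, 6}  B4 = {3, 4, 6, 7}
Tree: B1–B2, B1–B3, B3–B4

Every bag has size at most 4, so the width is 4 − 1 = 3 and tw(G) ≤ 3. For the lower bound, the 4 vertices {1, 3, 4, 6} are pairwise adjacent, and any tree decomposition puts a clique entirely inside one bag — forcing width ≥ 3. The upper and lower bounds meet at 3, so that is the treewidth.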